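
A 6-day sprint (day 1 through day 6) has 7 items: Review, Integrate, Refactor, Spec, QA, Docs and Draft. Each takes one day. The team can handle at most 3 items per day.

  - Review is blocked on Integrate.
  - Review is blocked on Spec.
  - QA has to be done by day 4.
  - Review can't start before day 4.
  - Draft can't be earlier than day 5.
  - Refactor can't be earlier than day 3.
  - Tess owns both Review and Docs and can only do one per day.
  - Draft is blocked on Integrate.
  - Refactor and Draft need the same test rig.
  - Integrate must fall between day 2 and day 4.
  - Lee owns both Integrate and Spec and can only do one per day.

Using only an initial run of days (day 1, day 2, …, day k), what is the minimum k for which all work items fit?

The precedence chain requires at least 2 distinct days.
With at most 3 per day and 7 work items, at least 3 days are needed.
Draft can't be placed before day 5, so the schedule must run through at least day 5.
5 works (last occupied day: day 5): for example Spec=day 1, Docs=day 1, Integrate=day 2, Refactor=day 3, QA=day 1, Review=day 4, Draft=day 5.

5 days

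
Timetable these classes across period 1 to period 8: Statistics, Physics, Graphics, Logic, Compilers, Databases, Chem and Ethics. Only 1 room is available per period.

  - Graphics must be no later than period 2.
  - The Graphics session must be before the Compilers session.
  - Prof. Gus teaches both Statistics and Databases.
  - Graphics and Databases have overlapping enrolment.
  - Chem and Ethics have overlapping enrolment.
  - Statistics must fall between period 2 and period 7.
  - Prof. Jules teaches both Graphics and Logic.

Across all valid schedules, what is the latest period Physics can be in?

period 8

Physics at period 8 is achievable: Databases in period 5; Ethics in period 7; Compilers in period 3; Graphics in period 1; Logic in period 4; Physics in period 8; Chem in period 6; Statistics in period 2.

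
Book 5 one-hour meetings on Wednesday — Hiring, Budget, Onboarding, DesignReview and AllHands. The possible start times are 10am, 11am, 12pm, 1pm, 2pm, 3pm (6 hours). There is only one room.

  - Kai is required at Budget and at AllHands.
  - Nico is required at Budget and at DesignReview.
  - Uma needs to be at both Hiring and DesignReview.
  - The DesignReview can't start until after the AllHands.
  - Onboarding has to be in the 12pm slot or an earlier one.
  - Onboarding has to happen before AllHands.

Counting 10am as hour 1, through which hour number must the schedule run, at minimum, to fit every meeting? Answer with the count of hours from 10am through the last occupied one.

5

The precedence chain requires at least 3 distinct hours.
With at most 1 per hour and 5 meetings, at least 5 hours are needed.
5 works (last occupied hour: 2pm): for example Hiring in 1pm; Budget in 2pm; DesignReview in 12pm; Onboarding in 10am; AllHands in 11am.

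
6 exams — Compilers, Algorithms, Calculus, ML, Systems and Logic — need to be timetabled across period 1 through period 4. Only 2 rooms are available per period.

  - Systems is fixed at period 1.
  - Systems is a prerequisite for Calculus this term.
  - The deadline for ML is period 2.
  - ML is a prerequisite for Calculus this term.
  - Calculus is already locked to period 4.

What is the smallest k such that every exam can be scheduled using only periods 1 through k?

4 periods

The precedence chain requires at least 2 distinct periods.
With at most 2 per period and 6 exams, at least 3 periods are needed.
Calculus can't be placed before period 4, so the schedule must run through at least period 4.
4 works (last occupied period: period 4): for example Compilers=period 2, Systems=period 1, Calculus=period 4, Logic=period 3, Algorithms=period 2, ML=period 1.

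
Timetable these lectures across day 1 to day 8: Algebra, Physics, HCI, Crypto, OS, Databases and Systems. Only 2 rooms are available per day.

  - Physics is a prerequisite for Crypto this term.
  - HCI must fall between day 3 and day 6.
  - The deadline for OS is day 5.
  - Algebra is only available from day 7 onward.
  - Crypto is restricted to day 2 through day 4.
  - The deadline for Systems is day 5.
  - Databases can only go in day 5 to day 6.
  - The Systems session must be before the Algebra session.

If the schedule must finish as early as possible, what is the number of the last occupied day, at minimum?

day 7

The precedence chain requires at least 2 distinct days.
With at most 2 per day and 7 lectures, at least 4 days are needed.
Algebra can't be placed before day 7, so the schedule must run through at least day 7.
7 works (last occupied day: day 7): for example Systems in day 1, Crypto in day 2, OS in day 2, HCI in day 3, Algebra in day 7, Databases in day 5, Physics in day 1.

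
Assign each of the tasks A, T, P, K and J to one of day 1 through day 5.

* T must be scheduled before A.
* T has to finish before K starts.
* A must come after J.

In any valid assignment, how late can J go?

day 4

Downstream work caps J at day 4.
J at day 4 is achievable: T in day 1; P in day 1; J in day 4; A in day 5; K in day 2.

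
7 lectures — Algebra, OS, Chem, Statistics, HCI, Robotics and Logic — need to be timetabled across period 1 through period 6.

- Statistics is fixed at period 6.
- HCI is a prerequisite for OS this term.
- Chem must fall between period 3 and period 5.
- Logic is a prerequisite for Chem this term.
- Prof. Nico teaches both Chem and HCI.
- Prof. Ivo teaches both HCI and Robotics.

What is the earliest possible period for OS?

period 2

Precedence pushes OS to at least period 2.
OS at period 2 is achievable: OS -> period 2; Logic -> period 1; Statistics -> period 6; Chem -> period 3; Algebra -> period 1; HCI -> period 1; Robotics -> period 2.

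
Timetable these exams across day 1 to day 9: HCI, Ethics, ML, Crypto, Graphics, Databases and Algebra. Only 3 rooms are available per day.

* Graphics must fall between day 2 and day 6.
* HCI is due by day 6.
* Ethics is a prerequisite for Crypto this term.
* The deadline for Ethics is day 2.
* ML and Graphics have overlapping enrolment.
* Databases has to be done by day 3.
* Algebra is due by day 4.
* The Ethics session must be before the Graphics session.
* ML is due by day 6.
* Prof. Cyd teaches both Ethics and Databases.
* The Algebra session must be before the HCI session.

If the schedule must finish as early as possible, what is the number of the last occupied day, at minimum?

3

The precedence chain requires at least 2 distinct days.
With at most 3 per day and 7 exams, at least 3 days are needed.
3 works (last occupied day: day 3): for example ML in day 1; Ethics in day 1; Algebra in day 1; HCI in day 2; Graphics in day 2; Databases in day 3; Crypto in day 2.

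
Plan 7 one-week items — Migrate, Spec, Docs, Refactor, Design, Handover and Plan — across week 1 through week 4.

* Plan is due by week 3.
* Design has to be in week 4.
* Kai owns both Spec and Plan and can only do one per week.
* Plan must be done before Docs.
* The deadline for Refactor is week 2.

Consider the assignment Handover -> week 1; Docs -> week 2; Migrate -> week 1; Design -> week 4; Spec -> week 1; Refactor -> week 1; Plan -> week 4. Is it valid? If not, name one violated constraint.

No. Plan must be done before Docs is not satisfied.

Design has to be in week 4 — holds.
The deadline for Refactor is week 2 — holds.
Kai owns both Spec and Plan and can only do one per week — holds.
Plan is due by week 3 — violated.
Plan must be done before Docs — violated.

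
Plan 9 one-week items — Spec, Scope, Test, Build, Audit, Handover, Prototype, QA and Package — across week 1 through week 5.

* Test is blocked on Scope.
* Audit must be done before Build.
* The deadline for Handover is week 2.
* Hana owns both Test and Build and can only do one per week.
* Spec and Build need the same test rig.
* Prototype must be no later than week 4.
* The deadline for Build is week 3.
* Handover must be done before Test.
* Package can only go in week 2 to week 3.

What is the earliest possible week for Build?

week 2

Precedence pushes Build to at least week 2; Build's own window allows nothing later than week 3.
Build at week 2 is achievable: Audit=week 1; Spec=week 1; Build=week 2; QA=week 1; Scope=week 1; Handover=week 1; Prototype=week 1; Test=week 3; Package=week 2.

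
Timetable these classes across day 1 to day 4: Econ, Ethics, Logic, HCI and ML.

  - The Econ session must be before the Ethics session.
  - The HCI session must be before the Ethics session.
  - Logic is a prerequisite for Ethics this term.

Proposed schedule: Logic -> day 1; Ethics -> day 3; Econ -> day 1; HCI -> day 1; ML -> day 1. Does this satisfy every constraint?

Logic is a prerequisite for Ethics this term — holds.
The HCI session must be before the Ethics session — holds.
The Econ session must be before the Ethics session — holds.

Yes, all constraints hold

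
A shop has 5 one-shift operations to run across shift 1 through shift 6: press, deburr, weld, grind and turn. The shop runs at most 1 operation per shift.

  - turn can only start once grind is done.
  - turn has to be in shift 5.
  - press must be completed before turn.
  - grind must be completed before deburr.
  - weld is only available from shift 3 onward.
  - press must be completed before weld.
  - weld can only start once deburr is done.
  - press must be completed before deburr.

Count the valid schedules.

10

Splitting on press: it can be shift 1 (4), shift 2 (4), shift 3 (2). Listing each branch's schedules as (deburr, weld, grind, turn) by shift number:
press=shift 1: (3,4,2,5) (3,6,2,5) (4,6,2,5) (4,6,3,5) — 4.
press=shift 2: (3,4,1,5) (3,6,1,5) (4,6,1,5) (4,6,3,5) — 4.
press=shift 3: (4,6,1,5) (4,6,2,5) — 2.
Summing: 4 + 4 + 2 = 10.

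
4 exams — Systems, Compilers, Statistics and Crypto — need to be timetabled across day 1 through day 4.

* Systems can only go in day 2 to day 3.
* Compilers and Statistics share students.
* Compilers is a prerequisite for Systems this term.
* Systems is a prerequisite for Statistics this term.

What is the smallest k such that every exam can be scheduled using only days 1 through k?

3

The precedence chain requires at least 3 distinct days.
3 works (last occupied day: day 3): for example Compilers=day 1, Systems=day 2, Statistics=day 3, Crypto=day 1.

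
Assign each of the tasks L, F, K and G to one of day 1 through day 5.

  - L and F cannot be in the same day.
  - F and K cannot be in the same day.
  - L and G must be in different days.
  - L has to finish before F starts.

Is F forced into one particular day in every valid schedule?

F can be day 2 (e.g. F in day 2; G in day 2; K in day 1; L in day 1) or day 3 (e.g. F=day 3; L=day 1; G=day 2; K=day 1).

No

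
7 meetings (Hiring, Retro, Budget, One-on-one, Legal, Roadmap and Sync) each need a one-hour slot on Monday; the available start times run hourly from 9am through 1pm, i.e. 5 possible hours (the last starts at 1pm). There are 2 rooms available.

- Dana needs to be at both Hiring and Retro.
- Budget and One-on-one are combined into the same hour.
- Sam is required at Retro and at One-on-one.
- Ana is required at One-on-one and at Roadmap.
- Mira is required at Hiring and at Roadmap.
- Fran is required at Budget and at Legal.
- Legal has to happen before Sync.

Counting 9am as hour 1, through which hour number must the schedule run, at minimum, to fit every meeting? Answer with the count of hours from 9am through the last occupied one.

4 hours

The precedence chain requires at least 2 distinct hours.
With at most 2 per hour and 7 meetings, at least 4 hours are needed.
4 works (last occupied hour: 12pm): for example Hiring -> 9am; Retro -> 10am; Budget -> 11am; One-on-one -> 11am; Sync -> 10am; Legal -> 9am; Roadmap -> 12pm.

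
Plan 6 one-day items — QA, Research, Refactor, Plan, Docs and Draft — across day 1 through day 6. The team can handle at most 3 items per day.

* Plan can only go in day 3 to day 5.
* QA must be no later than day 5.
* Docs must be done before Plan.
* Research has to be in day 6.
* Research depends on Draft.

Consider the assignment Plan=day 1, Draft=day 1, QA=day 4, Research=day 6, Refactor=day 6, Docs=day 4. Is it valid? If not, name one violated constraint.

QA must be no later than day 5 — holds.
Docs must be done before Plan — violated.
Research has to be in day 6 — holds.
The team can handle at most 3 items per day — holds.
Plan can only go in day 3 to day 5 — violated.
Research depends on Draft — holds.

No — it violates: Docs must be done before Plan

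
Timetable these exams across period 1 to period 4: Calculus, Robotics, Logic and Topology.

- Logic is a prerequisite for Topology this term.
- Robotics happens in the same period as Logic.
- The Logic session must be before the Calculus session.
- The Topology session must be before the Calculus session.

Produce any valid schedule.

Logic=period 1, Calculus=period 3, Topology=period 2, Robotics=period 1

Checking: Logic(period 1) before Calculus(period 3); Logic(period 1) before Topology(period 2); Topology(period 2) before Calculus(period 3); Robotics = Logic = period 1.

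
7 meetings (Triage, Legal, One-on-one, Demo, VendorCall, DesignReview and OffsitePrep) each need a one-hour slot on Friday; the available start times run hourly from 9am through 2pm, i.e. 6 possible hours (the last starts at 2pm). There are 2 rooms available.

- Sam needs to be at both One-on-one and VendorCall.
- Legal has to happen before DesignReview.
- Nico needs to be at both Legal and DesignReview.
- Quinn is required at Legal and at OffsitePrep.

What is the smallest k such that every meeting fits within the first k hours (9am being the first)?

4

The precedence chain requires at least 2 distinct hours.
With at most 2 per hour and 7 meetings, at least 4 hours are needed.
4 works (last occupied hour: 12pm): for example Demo -> 11am, DesignReview -> 10am, OffsitePrep -> 12pm, One-on-one -> 10am, Triage -> 9am, VendorCall -> 11am, Legal -> 9am.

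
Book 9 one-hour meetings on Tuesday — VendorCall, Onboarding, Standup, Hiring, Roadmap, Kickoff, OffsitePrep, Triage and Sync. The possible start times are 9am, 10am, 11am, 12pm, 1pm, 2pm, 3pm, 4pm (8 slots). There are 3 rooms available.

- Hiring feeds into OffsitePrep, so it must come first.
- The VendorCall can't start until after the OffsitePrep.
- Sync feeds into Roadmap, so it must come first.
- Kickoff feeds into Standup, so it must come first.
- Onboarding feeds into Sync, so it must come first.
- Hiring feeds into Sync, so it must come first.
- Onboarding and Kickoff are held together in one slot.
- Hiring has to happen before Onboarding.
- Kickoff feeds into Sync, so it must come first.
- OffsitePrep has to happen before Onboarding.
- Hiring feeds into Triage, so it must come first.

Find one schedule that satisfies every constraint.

Roadmap -> 1pm; Triage -> 10am; Standup -> 12pm; OffsitePrep -> 10am; Kickoff -> 11am; Onboarding -> 11am; VendorCall -> 11am; Sync -> 12pm; Hiring -> 9am

Checking: Sync(12pm) before Roadmap(1pm); Hiring(9am) before Onboarding(11am); Kickoff(11am) before Sync(12pm); Hiring(9am) before Sync(12pm); Hiring(9am) before Triage(10am); OffsitePrep(10am) before Onboarding(11am); Hiring(9am) before OffsitePrep(10am); Kickoff(11am) before Standup(12pm); OffsitePrep(10am) before VendorCall(11am); Onboarding(11am) before Sync(12pm); Onboarding = Kickoff = 11am; max 3 per slot (cap 3).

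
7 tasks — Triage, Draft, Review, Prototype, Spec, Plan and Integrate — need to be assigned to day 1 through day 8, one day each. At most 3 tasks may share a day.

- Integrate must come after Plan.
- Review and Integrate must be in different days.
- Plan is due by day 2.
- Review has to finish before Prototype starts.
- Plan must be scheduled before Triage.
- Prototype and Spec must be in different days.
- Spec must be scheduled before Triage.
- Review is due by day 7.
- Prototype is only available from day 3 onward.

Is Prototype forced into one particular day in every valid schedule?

No

Prototype can be day 3 (e.g. Draft -> day 2; Review -> day 1; Plan -> day 1; Triage -> day 2; Prototype -> day 3; Integrate -> day 2; Spec -> day 1) or day 4 (e.g. Plan in day 1, Prototype in day 4, Triage in day 2, Review in day 1, Integrate in day 2, Spec in day 1, Draft in day 2).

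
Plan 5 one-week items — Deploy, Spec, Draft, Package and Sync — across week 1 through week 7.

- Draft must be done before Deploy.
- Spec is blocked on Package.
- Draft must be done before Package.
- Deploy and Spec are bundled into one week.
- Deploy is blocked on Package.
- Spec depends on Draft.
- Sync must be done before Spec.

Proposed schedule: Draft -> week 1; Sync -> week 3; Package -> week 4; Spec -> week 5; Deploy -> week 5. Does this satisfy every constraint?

Yes

Deploy is blocked on Package — holds.
Spec depends on Draft — holds.
Deploy and Spec are bundled into one week — holds.
Draft must be done before Deploy — holds.
Draft must be done before Package — holds.
Spec is blocked on Package — holds.
Sync must be done before Spec — holds.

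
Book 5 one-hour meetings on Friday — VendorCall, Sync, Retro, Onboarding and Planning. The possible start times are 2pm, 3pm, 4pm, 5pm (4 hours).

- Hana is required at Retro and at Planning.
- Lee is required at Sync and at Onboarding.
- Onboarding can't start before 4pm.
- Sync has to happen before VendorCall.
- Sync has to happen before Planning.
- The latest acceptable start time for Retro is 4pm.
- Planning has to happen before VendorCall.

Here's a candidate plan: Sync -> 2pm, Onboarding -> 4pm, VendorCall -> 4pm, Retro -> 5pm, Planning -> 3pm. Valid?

No. The latest acceptable start time for Retro is 4pm is not satisfied.

Sync has to happen before Planning — holds.
Lee is required at Sync and at Onboarding — holds.
Hana is required at Retro and at Planning — holds.
Sync has to happen before VendorCall — holds.
Onboarding can't start before 4pm — holds.
Planning has to happen before VendorCall — holds.
The latest acceptable start time for Retro is 4pm — violated.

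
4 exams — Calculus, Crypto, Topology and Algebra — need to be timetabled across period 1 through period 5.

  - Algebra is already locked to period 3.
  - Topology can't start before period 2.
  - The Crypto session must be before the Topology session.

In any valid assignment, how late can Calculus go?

period 5

Calculus at period 5 is achievable: Algebra=period 3, Topology=period 2, Calculus=period 5, Crypto=period 1.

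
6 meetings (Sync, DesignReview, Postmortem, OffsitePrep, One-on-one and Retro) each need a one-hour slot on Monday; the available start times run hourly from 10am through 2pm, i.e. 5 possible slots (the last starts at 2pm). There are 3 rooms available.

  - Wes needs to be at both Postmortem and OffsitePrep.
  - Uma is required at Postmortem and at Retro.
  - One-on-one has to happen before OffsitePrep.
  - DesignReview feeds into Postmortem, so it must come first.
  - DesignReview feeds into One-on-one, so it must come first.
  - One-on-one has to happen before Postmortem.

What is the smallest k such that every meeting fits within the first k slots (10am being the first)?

The precedence chain requires at least 3 distinct slots.
With at most 3 per slot and 6 meetings, at least 2 slots are needed.
Could 3 slots be enough, i.e. nothing placed later than 12pm? No: OffsitePrep must come after One-on-one (at 10am or later) → {11am, 12pm}; One-on-one must come before OffsitePrep (at 12pm or earlier) → {10am, 11am}; Postmortem must come after One-on-one (at 10am or later) → {11am, 12pm}; DesignReview must come before Postmortem (at 12pm or earlier) → {10am, 11am}; One-on-one must come after DesignReview (at 10am or later) → {11am}; OffsitePrep must come after One-on-one (at 11am or later) → {12pm}; Postmortem must come after One-on-one (at 11am or later) → {12pm}; OffsitePrep can't share with Postmortem (12pm) → nothing is left.
So 3 slots is not enough.
4 works (last occupied slot: 1pm): for example Retro=10am; OffsitePrep=1pm; One-on-one=11am; Sync=10am; Postmortem=12pm; DesignReview=10am.

4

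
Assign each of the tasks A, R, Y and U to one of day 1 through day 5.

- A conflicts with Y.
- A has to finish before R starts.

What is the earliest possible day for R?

day 2

Precedence pushes R to at least day 2.
R at day 2 is achievable: R -> day 2, A -> day 1, Y -> day 2, U -> day 1.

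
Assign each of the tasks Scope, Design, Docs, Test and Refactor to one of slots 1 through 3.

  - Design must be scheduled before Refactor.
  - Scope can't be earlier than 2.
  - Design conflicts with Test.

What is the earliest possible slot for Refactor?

2

Precedence pushes Refactor to at least 2.
Refactor at 2 is achievable: Test -> 2, Scope -> 2, Design -> 1, Docs -> 1, Refactor -> 2.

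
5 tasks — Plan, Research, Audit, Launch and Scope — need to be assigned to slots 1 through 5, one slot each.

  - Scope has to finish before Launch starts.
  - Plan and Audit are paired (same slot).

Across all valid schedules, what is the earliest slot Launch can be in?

2

Precedence pushes Launch to at least 2.
Launch at 2 is achievable: Research=1; Launch=2; Audit=1; Plan=1; Scope=1.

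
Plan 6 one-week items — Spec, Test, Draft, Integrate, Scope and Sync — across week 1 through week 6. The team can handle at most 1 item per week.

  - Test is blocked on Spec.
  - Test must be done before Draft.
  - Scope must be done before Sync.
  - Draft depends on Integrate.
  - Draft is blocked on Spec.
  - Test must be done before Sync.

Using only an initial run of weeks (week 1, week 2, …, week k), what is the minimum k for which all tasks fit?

6

The precedence chain requires at least 3 distinct weeks.
With at most 1 per week and 6 tasks, at least 6 weeks are needed.
6 works (last occupied week: week 6): for example Draft -> week 4, Scope -> week 5, Sync -> week 6, Test -> week 2, Spec -> week 1, Integrate -> week 3.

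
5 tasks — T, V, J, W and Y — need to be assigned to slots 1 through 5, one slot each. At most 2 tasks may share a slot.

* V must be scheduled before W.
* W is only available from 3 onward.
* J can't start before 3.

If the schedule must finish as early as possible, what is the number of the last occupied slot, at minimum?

slot 3

The precedence chain requires at least 2 distinct slots.
With at most 2 per slot and 5 tasks, at least 3 slots are needed.
J can't be placed before 3, so the schedule must run through at least slot 3.
3 works (last occupied slot: 3): for example V=1, J=3, Y=2, W=3, T=1.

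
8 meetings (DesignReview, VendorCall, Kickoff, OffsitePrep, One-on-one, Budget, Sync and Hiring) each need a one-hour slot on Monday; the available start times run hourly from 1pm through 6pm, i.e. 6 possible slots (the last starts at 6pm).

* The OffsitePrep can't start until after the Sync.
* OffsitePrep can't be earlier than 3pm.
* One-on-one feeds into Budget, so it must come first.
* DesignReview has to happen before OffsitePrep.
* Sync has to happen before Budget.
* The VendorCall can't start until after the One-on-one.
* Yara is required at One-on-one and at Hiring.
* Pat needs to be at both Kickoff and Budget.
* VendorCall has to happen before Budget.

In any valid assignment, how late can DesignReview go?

5pm

Downstream work caps DesignReview at 5pm.
DesignReview at 5pm is achievable: VendorCall in 2pm; Budget in 3pm; Hiring in 2pm; Kickoff in 1pm; One-on-one in 1pm; DesignReview in 5pm; OffsitePrep in 6pm; Sync in 1pm.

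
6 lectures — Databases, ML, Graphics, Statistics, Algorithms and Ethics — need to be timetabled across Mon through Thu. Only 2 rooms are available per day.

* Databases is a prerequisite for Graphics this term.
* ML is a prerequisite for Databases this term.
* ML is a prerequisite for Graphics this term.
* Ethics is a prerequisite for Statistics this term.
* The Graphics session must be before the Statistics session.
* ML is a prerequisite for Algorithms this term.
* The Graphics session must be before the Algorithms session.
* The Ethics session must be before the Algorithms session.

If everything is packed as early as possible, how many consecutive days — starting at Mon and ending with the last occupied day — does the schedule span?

The precedence chain requires at least 4 distinct days.
With at most 2 per day and 6 lectures, at least 3 days are needed.
4 works (last occupied day: Thu): for example Ethics -> Mon; Databases -> Tue; Algorithms -> Thu; Statistics -> Thu; Graphics -> Wed; ML -> Mon.

4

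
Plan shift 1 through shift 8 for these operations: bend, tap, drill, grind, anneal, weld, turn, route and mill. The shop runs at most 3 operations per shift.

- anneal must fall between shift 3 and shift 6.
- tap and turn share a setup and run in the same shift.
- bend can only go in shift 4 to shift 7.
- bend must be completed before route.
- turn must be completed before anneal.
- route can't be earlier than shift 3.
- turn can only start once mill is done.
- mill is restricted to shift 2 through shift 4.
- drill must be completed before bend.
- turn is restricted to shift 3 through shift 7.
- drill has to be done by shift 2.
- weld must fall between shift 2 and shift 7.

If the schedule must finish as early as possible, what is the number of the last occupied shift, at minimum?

5

The precedence chain requires at least 3 distinct shifts.
With at most 3 per shift and 9 operations, at least 3 shifts are needed.
Propagating the time windows through the other constraints, route can't land before shift 5, so the schedule must run through at least shift 5.
5 works (last occupied shift: shift 5): for example turn in shift 3; route in shift 5; tap in shift 3; mill in shift 2; weld in shift 2; bend in shift 4; anneal in shift 4; drill in shift 1; grind in shift 1.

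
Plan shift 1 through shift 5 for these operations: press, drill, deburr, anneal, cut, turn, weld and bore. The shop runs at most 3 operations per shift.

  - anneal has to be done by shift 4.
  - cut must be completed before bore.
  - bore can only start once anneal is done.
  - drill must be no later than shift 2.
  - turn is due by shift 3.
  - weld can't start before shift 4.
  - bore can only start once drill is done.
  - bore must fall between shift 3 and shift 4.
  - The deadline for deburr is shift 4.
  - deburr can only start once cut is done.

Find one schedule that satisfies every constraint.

turn in shift 1, press in shift 2, drill in shift 1, bore in shift 3, weld in shift 4, cut in shift 1, anneal in shift 2, deburr in shift 2

Checking: anneal(shift 2) before bore(shift 3); cut(shift 1) before bore(shift 3); drill(shift 1) before bore(shift 3); cut(shift 1) before deburr(shift 2); drill=shift 1 in [shift 1,shift 2]; deburr=shift 2 in [shift 1,shift 4]; anneal=shift 2 in [shift 1,shift 4]; weld=shift 4 in [shift 4,shift 5]; turn=shift 1 in [shift 1,shift 3]; bore=shift 3 in [shift 3,shift 4]; max 3 per shift (cap 3).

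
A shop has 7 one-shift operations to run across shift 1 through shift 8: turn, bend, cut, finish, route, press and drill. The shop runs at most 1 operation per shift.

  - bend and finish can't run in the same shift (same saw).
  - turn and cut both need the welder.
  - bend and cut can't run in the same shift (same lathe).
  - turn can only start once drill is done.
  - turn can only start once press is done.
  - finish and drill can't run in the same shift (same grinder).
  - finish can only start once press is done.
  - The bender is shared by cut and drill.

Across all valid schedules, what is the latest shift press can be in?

shift 6

Downstream work caps press at shift 7.
press at shift 6 is achievable: bend in shift 2, route in shift 4, press in shift 6, turn in shift 7, cut in shift 3, finish in shift 8, drill in shift 1.
Nothing later works — the conflict and capacity constraints rule out every shift after shift 6.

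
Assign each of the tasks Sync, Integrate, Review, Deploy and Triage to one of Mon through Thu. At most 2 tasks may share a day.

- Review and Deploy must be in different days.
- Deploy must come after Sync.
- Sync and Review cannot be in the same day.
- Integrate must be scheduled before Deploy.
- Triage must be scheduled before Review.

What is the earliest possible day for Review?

Precedence pushes Review to at least Tue.
Review at Tue is achievable: Sync in Mon, Review in Tue, Triage in Mon, Deploy in Wed, Integrate in Tue.

Tue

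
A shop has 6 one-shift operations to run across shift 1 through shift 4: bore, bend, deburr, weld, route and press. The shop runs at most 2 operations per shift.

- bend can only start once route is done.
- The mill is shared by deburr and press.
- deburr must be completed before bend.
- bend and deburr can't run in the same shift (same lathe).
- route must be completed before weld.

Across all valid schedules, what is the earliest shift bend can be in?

shift 2

Precedence pushes bend to at least shift 2.
bend at shift 2 is achievable: bend=shift 2; press=shift 3; weld=shift 2; bore=shift 3; route=shift 1; deburr=shift 1.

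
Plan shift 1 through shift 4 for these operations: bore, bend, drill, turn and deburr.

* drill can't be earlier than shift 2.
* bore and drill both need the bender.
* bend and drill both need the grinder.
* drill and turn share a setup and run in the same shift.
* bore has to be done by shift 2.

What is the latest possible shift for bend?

shift 4

bend at shift 4 is achievable: drill=shift 2, deburr=shift 1, bore=shift 1, bend=shift 4, turn=shift 2.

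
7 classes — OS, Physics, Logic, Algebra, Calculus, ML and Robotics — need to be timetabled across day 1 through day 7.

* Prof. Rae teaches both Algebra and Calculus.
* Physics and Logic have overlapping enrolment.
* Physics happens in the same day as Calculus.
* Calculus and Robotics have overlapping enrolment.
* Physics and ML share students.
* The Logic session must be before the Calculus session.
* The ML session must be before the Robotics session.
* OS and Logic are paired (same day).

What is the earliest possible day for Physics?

Physics must be in the same day as Calculus, which can't be before day 2, so Physics is at least day 2.
Physics at day 2 is achievable: OS -> day 1; ML -> day 1; Physics -> day 2; Logic -> day 1; Robotics -> day 3; Algebra -> day 1; Calculus -> day 2.

day 2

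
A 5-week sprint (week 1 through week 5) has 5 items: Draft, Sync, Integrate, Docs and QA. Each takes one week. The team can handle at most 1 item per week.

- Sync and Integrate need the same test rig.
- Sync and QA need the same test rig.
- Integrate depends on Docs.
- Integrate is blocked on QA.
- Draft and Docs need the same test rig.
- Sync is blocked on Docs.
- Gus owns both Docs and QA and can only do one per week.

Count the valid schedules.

Splitting on Draft: it can be week 1 (5), week 2 (5), week 3 (5), week 4 (5), week 5 (5). Listing each branch's schedules as (Sync, Integrate, Docs, QA) by week number:
Draft=week 1: (3,5,2,4) (4,5,2,3) (4,5,3,2) (5,4,2,3) (5,4,3,2) — 5.
Draft=week 2: (3,5,1,4) (4,5,1,3) (4,5,3,1) (5,4,1,3) (5,4,3,1) — 5.
Draft=week 3: (2,5,1,4) (4,5,1,2) (4,5,2,1) (5,4,1,2) (5,4,2,1) — 5.
Draft=week 4: (2,5,1,3) (3,5,1,2) (3,5,2,1) (5,3,1,2) (5,3,2,1) — 5.
Draft=week 5: (2,4,1,3) (3,4,1,2) (3,4,2,1) (4,3,1,2) (4,3,2,1) — 5.
Summing: 5 + 5 + 5 + 5 + 5 = 25.

25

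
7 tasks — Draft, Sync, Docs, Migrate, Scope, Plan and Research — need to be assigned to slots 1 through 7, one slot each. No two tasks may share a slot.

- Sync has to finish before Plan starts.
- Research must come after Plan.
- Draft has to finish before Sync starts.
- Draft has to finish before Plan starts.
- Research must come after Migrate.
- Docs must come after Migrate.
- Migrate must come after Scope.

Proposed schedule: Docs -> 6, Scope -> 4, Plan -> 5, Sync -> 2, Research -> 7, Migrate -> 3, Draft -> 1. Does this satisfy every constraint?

No. Migrate must come after Scope is not satisfied.

Research must come after Migrate — holds.
Sync has to finish before Plan starts — holds.
Draft has to finish before Plan starts — holds.
Draft has to finish before Sync starts — holds.
Migrate must come after Scope — violated.
No two tasks may share a slot — holds.
Docs must come after Migrate — holds.
Research must come after Plan — holds.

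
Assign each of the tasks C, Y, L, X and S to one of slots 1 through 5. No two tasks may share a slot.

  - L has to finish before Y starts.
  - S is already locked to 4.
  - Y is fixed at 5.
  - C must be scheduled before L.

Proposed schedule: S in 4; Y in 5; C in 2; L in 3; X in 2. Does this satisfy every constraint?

C must be scheduled before L — holds.
S is already locked to 4 — holds.
L has to finish before Y starts — holds.
Y is fixed at 5 — holds.
No two tasks may share a slot — violated.

No. No two tasks may share a slot is not satisfied.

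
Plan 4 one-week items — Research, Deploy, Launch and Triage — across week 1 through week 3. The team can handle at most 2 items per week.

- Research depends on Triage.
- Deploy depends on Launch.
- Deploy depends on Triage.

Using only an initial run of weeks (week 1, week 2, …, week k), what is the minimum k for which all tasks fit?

The precedence chain requires at least 2 distinct weeks.
With at most 2 per week and 4 tasks, at least 2 weeks are needed.
2 works (last occupied week: week 2): for example Launch=week 1; Research=week 2; Deploy=week 2; Triage=week 1.

2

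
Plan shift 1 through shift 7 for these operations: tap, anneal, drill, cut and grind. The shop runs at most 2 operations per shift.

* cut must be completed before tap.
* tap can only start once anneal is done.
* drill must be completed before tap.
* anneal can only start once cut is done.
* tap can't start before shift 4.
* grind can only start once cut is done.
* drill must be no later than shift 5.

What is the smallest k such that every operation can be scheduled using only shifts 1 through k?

The precedence chain requires at least 3 distinct shifts.
With at most 2 per shift and 5 operations, at least 3 shifts are needed.
tap can't be placed before shift 4, so the schedule must run through at least shift 4.
4 works (last occupied shift: shift 4): for example grind -> shift 2; cut -> shift 1; anneal -> shift 2; drill -> shift 1; tap -> shift 4.

4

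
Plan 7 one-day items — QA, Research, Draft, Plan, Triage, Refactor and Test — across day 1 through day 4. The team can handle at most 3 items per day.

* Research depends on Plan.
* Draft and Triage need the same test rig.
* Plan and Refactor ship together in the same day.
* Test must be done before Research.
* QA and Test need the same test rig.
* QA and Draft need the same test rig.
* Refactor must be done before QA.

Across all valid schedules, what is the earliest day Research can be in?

day 2

Precedence pushes Research to at least day 2.
Research at day 2 is achievable: Refactor=day 1, Triage=day 2, Plan=day 1, Test=day 1, Research=day 2, QA=day 2, Draft=day 3.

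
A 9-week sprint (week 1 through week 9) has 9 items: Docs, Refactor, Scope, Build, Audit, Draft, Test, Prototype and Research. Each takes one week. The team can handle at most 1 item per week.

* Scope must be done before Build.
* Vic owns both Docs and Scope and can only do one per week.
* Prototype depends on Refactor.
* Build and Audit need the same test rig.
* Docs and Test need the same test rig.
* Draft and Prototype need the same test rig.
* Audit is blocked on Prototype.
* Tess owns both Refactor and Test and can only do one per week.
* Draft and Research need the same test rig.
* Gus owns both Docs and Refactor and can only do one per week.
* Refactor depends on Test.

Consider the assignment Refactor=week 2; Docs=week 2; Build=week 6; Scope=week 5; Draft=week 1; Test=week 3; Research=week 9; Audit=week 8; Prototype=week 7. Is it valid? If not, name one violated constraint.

Tess owns both Refactor and Test and can only do one per week — holds.
Gus owns both Docs and Refactor and can only do one per week — violated.
Refactor depends on Test — violated.
The team can handle at most 1 item per week — violated.
Scope must be done before Build — holds.
Docs and Test need the same test rig — holds.
Draft and Research need the same test rig — holds.
Prototype depends on Refactor — holds.
Build and Audit need the same test rig — holds.
Audit is blocked on Prototype — holds.
Vic owns both Docs and Scope and can only do one per week — holds.
Draft and Prototype need the same test rig — holds.

Invalid. Gus owns both Docs and Refactor and can only do one per week.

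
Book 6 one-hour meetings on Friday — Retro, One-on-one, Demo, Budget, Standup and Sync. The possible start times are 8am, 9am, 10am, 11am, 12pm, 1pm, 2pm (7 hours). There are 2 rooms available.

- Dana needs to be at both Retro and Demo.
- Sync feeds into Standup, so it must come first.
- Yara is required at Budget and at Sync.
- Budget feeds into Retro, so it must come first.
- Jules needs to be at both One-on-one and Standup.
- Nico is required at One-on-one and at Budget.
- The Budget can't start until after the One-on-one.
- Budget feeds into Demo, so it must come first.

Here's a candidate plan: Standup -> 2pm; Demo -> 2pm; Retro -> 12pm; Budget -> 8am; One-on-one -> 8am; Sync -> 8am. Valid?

No — it violates: Nico is required at One-on-one and at Budget

Budget feeds into Retro, so it must come first — holds.
There are 2 rooms available — violated.
Yara is required at Budget and at Sync — violated.
Sync feeds into Standup, so it must come first — holds.
Budget feeds into Demo, so it must come first — holds.
Dana needs to be at both Retro and Demo — holds.
The Budget can't start until after the One-on-one — violated.
Nico is required at One-on-one and at Budget — violated.
Jules needs to be at both One-on-one and Standup — holds.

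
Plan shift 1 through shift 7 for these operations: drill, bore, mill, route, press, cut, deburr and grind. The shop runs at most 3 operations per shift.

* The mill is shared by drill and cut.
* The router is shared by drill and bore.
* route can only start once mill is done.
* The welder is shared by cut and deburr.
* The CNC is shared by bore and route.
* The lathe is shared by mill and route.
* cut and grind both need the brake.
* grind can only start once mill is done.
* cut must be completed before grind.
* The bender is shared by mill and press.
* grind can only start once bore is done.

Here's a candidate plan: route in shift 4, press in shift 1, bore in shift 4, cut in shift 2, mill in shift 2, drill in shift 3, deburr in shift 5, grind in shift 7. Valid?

The router is shared by drill and bore — holds.
The lathe is shared by mill and route — holds.
The welder is shared by cut and deburr — holds.
grind can only start once bore is done — holds.
The CNC is shared by bore and route — violated.
cut must be completed before grind — holds.
cut and grind both need the brake — holds.
The shop runs at most 3 operations per shift — holds.
grind can only start once mill is done — holds.
The bender is shared by mill and press — holds.
The mill is shared by drill and cut — holds.
route can only start once mill is done — holds.

No. The CNC is shared by bore and route is not satisfied.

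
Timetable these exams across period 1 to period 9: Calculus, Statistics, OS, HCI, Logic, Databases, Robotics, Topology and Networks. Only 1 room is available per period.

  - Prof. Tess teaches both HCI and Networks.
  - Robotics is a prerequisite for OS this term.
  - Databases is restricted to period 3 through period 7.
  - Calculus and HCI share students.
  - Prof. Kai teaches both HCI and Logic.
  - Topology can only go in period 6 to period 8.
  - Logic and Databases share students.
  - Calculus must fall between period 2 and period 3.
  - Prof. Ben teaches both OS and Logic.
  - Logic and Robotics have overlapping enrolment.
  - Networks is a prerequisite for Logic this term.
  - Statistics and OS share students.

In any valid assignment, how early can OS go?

Precedence pushes OS to at least period 2.
OS at period 2 is achievable: Topology=period 6; Databases=period 4; HCI=period 9; Robotics=period 1; Calculus=period 3; OS=period 2; Networks=period 5; Statistics=period 8; Logic=period 7.

period 2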